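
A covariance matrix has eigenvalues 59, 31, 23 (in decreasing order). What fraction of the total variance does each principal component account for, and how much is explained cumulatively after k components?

Step 1 — total variance = trace(Sigma) = Σ λ_i = 59 + 31 + 23 = 113.

Step 2 — fraction explained by component i = λ_i / Σ λ:
  PC1: 59/113 = 0.5221
  PC2: 31/113 = 0.2743
  PC3: 23/113 = 0.2035

Step 3 — cumulative fraction after k components = (λ_1 + ... + λ_k) / Σ λ:
  k = 1: 59/113 = 0.5221
  k = 2: (59 + 31)/113 = 90/113 = 0.7965
  k = 3: (59 + 31 + 23)/113 = 113/113 = 1

Summary (fraction, with percent):

explained: PC1 0.5221 (52.21%), PC2 0.2743 (27.43%), PC3 0.2035 (20.35%);  cumulative: 0.5221, 0.7965, 1


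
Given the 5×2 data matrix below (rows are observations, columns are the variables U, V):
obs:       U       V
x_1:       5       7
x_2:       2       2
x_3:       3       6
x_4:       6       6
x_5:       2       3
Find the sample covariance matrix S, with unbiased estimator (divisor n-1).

Step 1 — column means:
  mean(U) = (5 + 2 + 3 + 6 + 2) / 5 = 18/5 = 3.6
  mean(V) = (7 + 2 + 6 + 6 + 3) / 5 = 24/5 = 4.8

Step 2 — sample covariance S[i,j] = (1/(n-1)) · Σ_k (x_{k,i} - mean_i) · (x_{k,j} - mean_j), with n-1 = 4.
  S[U,U] = ((1.4)·(1.4) + (-1.6)·(-1.6) + (-0.6)·(-0.6) + (2.4)·(2.4) + (-1.6)·(-1.6)) / 4 = 13.2/4 = 3.3
  S[U,V] = ((1.4)·(2.2) + (-1.6)·(-2.8) + (-0.6)·(1.2) + (2.4)·(1.2) + (-1.6)·(-1.8)) / 4 = 12.6/4 = 3.15
  S[V,V] = ((2.2)·(2.2) + (-2.8)·(-2.8) + (1.2)·(1.2) + (1.2)·(1.2) + (-1.8)·(-1.8)) / 4 = 18.8/4 = 4.7

S is symmetric (S[j,i] = S[i,j]). Assembling:

S = [[3.3, 3.15],
 [3.15, 4.7]]


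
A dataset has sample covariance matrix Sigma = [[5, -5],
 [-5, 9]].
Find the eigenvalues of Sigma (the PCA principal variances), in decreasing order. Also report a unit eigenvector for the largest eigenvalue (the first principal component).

Step 1 — characteristic polynomial of 2×2 Sigma:
  det(Sigma - λI) = λ² - trace · λ + det = 0.
  trace = 5 + 9 = 14, det = 5·9 - (-5)² = 20.
Step 2 — discriminant:
  Δ = trace² - 4·det = 196 - 80 = 116.
Step 3 — eigenvalues:
  λ = (trace ± √Δ)/2 = (14 ± 10.7703)/2,
  λ_1 = 12.3852,  λ_2 = 1.6148.

Step 4 — unit eigenvector for λ_1: solve (Sigma - λ_1 I)v = 0. First row:
  (5 - 12.3852)·v_x + (-5)·v_y = 0, i.e. (-7.3852)·v_x + (-5)·v_y = 0,
  so v ∝ (b, λ_1 - a) = (-5, 7.3852); multiply by -1 so the first entry is positive: u = (5, -7.3852).
  ||u|| = √((5)² + (-7.3852)²) = √(79.5407) ≈ 8.9186,
  v_1 = u/||u|| ≈ (0.5606, -0.8281) (||v_1|| = 1).

λ_1 = 12.3852,  λ_2 = 1.6148;  v_1 ≈ (0.5606, -0.8281)


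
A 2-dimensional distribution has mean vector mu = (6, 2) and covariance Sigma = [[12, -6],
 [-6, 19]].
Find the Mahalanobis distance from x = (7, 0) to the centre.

Step 1 — centre the observation: (x - mu) = (1, -2).

Step 2 — invert Sigma. det(Sigma) = 12·19 - (-6)² = 192.
  Sigma^{-1} = (1/det) · [[d, -b], [-b, a]] = [[0.099, 0.0312],
 [0.0312, 0.0625]].

Step 3 — form the quadratic (x - mu)^T · Sigma^{-1} · (x - mu):
  Sigma^{-1} · (x - mu) = (0.0365, -0.0938).
  (x - mu)^T · [Sigma^{-1} · (x - mu)] = (1)·(0.0365) + (-2)·(-0.0938) = 0.224.

Step 4 — take square root: d = √(0.224) ≈ 0.4732.

d(x, mu) = √(0.224) ≈ 0.4732


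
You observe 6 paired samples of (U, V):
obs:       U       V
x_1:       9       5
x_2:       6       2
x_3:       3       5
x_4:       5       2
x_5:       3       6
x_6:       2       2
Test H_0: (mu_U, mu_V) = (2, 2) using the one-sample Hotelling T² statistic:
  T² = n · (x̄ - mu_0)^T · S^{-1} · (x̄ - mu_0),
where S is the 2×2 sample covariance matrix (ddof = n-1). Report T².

Step 1 — sample mean vector:
  mean(U) = (9 + 6 + 3 + 5 + 3 + 2) / 6 = 28/6 = 4.6667
  mean(V) = (5 + 2 + 5 + 2 + 6 + 2) / 6 = 22/6 = 3.6667
  x̄ = (4.6667, 3.6667),  deviation x̄ - mu_0 = (4.6667, 3.6667) - (2, 2) = (2.6667, 1.6667).

Step 2 — sample covariance matrix, S[i,j] = (1/(n-1)) · Σ_k (x_{k,i} - mean_i) · (x_{k,j} - mean_j), divisor n-1 = 5:
  S[U,U] = ((4.3333)·(4.3333) + (1.3333)·(1.3333) + (-1.6667)·(-1.6667) + (0.3333)·(0.3333) + (-1.6667)·(-1.6667) + (-2.6667)·(-2.6667)) / 5 = 33.3333/5 = 6.6667
  S[U,V] = ((4.3333)·(1.3333) + (1.3333)·(-1.6667) + (-1.6667)·(1.3333) + (0.3333)·(-1.6667) + (-1.6667)·(2.3333) + (-2.6667)·(-1.6667)) / 5 = 1.3333/5 = 0.2667
  S[V,V] = ((1.3333)·(1.3333) + (-1.6667)·(-1.6667) + (1.3333)·(1.3333) + (-1.6667)·(-1.6667) + (2.3333)·(2.3333) + (-1.6667)·(-1.6667)) / 5 = 17.3333/5 = 3.4667
  S = [[6.6667, 0.2667],
 [0.2667, 3.4667]].

Step 3 — invert S. det(S) = 6.6667·3.4667 - (0.2667)² = 23.04.
  S^{-1} = (1/det) · [[d, -b], [-b, a]] = [[0.1505, -0.0116],
 [-0.0116, 0.2894]].

Step 4 — quadratic form (x̄ - mu_0)^T · S^{-1} · (x̄ - mu_0):
  S^{-1} · (x̄ - mu_0) = (0.3819, 0.4514),
  (x̄ - mu_0)^T · [...] = (2.6667)·(0.3819) + (1.6667)·(0.4514) = 1.7708.

Step 5 — scale by n: T² = 6 · 1.7708 = 10.625.

T² ≈ 10.625


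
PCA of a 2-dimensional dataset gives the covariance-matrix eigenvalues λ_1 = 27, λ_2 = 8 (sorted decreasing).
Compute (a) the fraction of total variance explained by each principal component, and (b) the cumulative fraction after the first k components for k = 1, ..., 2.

Step 1 — total variance = trace(Sigma) = Σ λ_i = 27 + 8 = 35.

Step 2 — fraction explained by component i = λ_i / Σ λ:
  PC1: 27/35 = 0.7714
  PC2: 8/35 = 0.2286

Step 3 — cumulative fraction after k components = (λ_1 + ... + λ_k) / Σ λ:
  k = 1: 27/35 = 0.7714
  k = 2: (27 + 8)/35 = 35/35 = 1

Summary (fraction, with percent):

explained: PC1 0.7714 (77.14%), PC2 0.2286 (22.86%);  cumulative: 0.7714, 1


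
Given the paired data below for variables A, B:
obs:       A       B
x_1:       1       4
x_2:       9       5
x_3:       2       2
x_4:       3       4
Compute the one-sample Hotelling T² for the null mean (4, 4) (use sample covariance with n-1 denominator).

Step 1 — sample mean vector:
  mean(A) = (1 + 9 + 2 + 3) / 4 = 15/4 = 3.75
  mean(B) = (4 + 5 + 2 + 4) / 4 = 15/4 = 3.75
  x̄ = (3.75, 3.75),  deviation x̄ - mu_0 = (3.75, 3.75) - (4, 4) = (-0.25, -0.25).

Step 2 — sample covariance matrix, S[i,j] = (1/(n-1)) · Σ_k (x_{k,i} - mean_i) · (x_{k,j} - mean_j), divisor n-1 = 3:
  S[A,A] = ((-2.75)·(-2.75) + (5.25)·(5.25) + (-1.75)·(-1.75) + (-0.75)·(-0.75)) / 3 = 38.75/3 = 12.9167
  S[A,B] = ((-2.75)·(0.25) + (5.25)·(1.25) + (-1.75)·(-1.75) + (-0.75)·(0.25)) / 3 = 8.75/3 = 2.9167
  S[B,B] = ((0.25)·(0.25) + (1.25)·(1.25) + (-1.75)·(-1.75) + (0.25)·(0.25)) / 3 = 4.75/3 = 1.5833
  S = [[12.9167, 2.9167],
 [2.9167, 1.5833]].

Step 3 — invert S. det(S) = 12.9167·1.5833 - (2.9167)² = 11.9444.
  S^{-1} = (1/det) · [[d, -b], [-b, a]] = [[0.1326, -0.2442],
 [-0.2442, 1.0814]].

Step 4 — quadratic form (x̄ - mu_0)^T · S^{-1} · (x̄ - mu_0):
  S^{-1} · (x̄ - mu_0) = (0.0279, -0.2093),
  (x̄ - mu_0)^T · [...] = (-0.25)·(0.0279) + (-0.25)·(-0.2093) = 0.0453.

Step 5 — scale by n: T² = 4 · 0.0453 = 0.1814.

T² ≈ 0.1814


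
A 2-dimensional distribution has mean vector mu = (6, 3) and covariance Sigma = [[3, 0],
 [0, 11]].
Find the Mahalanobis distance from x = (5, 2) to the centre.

Step 1 — centre the observation: (x - mu) = (-1, -1).

Step 2 — invert Sigma. det(Sigma) = 3·11 - (0)² = 33.
  Sigma^{-1} = (1/det) · [[d, -b], [-b, a]] = [[0.3333, 0],
 [0, 0.0909]].

Step 3 — form the quadratic (x - mu)^T · Sigma^{-1} · (x - mu):
  Sigma^{-1} · (x - mu) = (-0.3333, -0.0909).
  (x - mu)^T · [Sigma^{-1} · (x - mu)] = (-1)·(-0.3333) + (-1)·(-0.0909) = 0.4242.

Step 4 — take square root: d = √(0.4242) ≈ 0.6513.

d(x, mu) = √(0.4242) ≈ 0.6513


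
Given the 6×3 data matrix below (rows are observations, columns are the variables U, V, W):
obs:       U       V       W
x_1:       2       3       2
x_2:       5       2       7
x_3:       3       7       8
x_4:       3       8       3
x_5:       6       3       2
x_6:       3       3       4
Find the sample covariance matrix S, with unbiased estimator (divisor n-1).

Step 1 — column means:
  mean(U) = (2 + 5 + 3 + 3 + 6 + 3) / 6 = 22/6 = 3.6667
  mean(V) = (3 + 2 + 7 + 8 + 3 + 3) / 6 = 26/6 = 4.3333
  mean(W) = (2 + 7 + 8 + 3 + 2 + 4) / 6 = 26/6 = 4.3333

Step 2 — sample covariance S[i,j] = (1/(n-1)) · Σ_k (x_{k,i} - mean_i) · (x_{k,j} - mean_j), with n-1 = 5.
  S[U,U] = ((-1.6667)·(-1.6667) + (1.3333)·(1.3333) + (-0.6667)·(-0.6667) + (-0.6667)·(-0.6667) + (2.3333)·(2.3333) + (-0.6667)·(-0.6667)) / 5 = 11.3333/5 = 2.2667
  S[U,V] = ((-1.6667)·(-1.3333) + (1.3333)·(-2.3333) + (-0.6667)·(2.6667) + (-0.6667)·(3.6667) + (2.3333)·(-1.3333) + (-0.6667)·(-1.3333)) / 5 = -7.3333/5 = -1.4667
  S[U,W] = ((-1.6667)·(-2.3333) + (1.3333)·(2.6667) + (-0.6667)·(3.6667) + (-0.6667)·(-1.3333) + (2.3333)·(-2.3333) + (-0.6667)·(-0.3333)) / 5 = 0.6667/5 = 0.1333
  S[V,V] = ((-1.3333)·(-1.3333) + (-2.3333)·(-2.3333) + (2.6667)·(2.6667) + (3.6667)·(3.6667) + (-1.3333)·(-1.3333) + (-1.3333)·(-1.3333)) / 5 = 31.3333/5 = 6.2667
  S[V,W] = ((-1.3333)·(-2.3333) + (-2.3333)·(2.6667) + (2.6667)·(3.6667) + (3.6667)·(-1.3333) + (-1.3333)·(-2.3333) + (-1.3333)·(-0.3333)) / 5 = 5.3333/5 = 1.0667
  S[W,W] = ((-2.3333)·(-2.3333) + (2.6667)·(2.6667) + (3.6667)·(3.6667) + (-1.3333)·(-1.3333) + (-2.3333)·(-2.3333) + (-0.3333)·(-0.3333)) / 5 = 33.3333/5 = 6.6667

S is symmetric (S[j,i] = S[i,j]). Assembling:

S = [[2.2667, -1.4667, 0.1333],
 [-1.4667, 6.2667, 1.0667],
 [0.1333, 1.0667, 6.6667]]


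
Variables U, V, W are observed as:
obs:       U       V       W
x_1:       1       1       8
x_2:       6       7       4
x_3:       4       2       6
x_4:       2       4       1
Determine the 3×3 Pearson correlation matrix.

Step 1 — column means:
  mean(U) = (1 + 6 + 4 + 2) / 4 = 13/4 = 3.25
  mean(V) = (1 + 7 + 2 + 4) / 4 = 14/4 = 3.5
  mean(W) = (8 + 4 + 6 + 1) / 4 = 19/4 = 4.75

Step 2 — sample variances and covariances s[i,j] = (1/(n-1)) · Σ_k (x_{k,i} - mean_i) · (x_{k,j} - mean_j), with n-1 = 3:
  s[U,U] = ((-2.25)·(-2.25) + (2.75)·(2.75) + (0.75)·(0.75) + (-1.25)·(-1.25)) / 3 = 14.75/3 = 4.9167
  s[U,V] = ((-2.25)·(-2.5) + (2.75)·(3.5) + (0.75)·(-1.5) + (-1.25)·(0.5)) / 3 = 13.5/3 = 4.5
  s[U,W] = ((-2.25)·(3.25) + (2.75)·(-0.75) + (0.75)·(1.25) + (-1.25)·(-3.75)) / 3 = -3.75/3 = -1.25
  s[V,V] = ((-2.5)·(-2.5) + (3.5)·(3.5) + (-1.5)·(-1.5) + (0.5)·(0.5)) / 3 = 21/3 = 7
  s[V,W] = ((-2.5)·(3.25) + (3.5)·(-0.75) + (-1.5)·(1.25) + (0.5)·(-3.75)) / 3 = -14.5/3 = -4.8333
  s[W,W] = ((3.25)·(3.25) + (-0.75)·(-0.75) + (1.25)·(1.25) + (-3.75)·(-3.75)) / 3 = 26.75/3 = 8.9167
  Sample standard deviations s_i = √(s[i,i]):
  s(U) = √(4.9167) = 2.2174
  s(V) = √(7) = 2.6458
  s(W) = √(8.9167) = 2.9861

Step 3 — r_{ij} = s_{ij} / (s_i · s_j):
  r[U,U] = 1 (diagonal).
  r[U,V] = 4.5 / (2.2174 · 2.6458) = 4.5 / 5.8666 = 0.7671
  r[U,W] = -1.25 / (2.2174 · 2.9861) = -1.25 / 6.6212 = -0.1888
  r[V,V] = 1 (diagonal).
  r[V,W] = -4.8333 / (2.6458 · 2.9861) = -4.8333 / 7.9004 = -0.6118
  r[W,W] = 1 (diagonal).

R is symmetric with unit diagonal. Assembling:

R = [[1, 0.7671, -0.1888],
 [0.7671, 1, -0.6118],
 [-0.1888, -0.6118, 1]]


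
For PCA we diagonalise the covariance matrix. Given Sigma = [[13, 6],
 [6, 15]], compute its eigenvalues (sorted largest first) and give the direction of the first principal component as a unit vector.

Step 1 — characteristic polynomial of 2×2 Sigma:
  det(Sigma - λI) = λ² - trace · λ + det = 0.
  trace = 13 + 15 = 28, det = 13·15 - (6)² = 159.
Step 2 — discriminant:
  Δ = trace² - 4·det = 784 - 636 = 148.
Step 3 — eigenvalues:
  λ = (trace ± √Δ)/2 = (28 ± 12.1655)/2,
  λ_1 = 20.0828,  λ_2 = 7.9172.

Step 4 — unit eigenvector for λ_1: solve (Sigma - λ_1 I)v = 0. First row:
  (13 - 20.0828)·v_x + (6)·v_y = 0, i.e. (-7.0828)·v_x + (6)·v_y = 0,
  so v ∝ (b, λ_1 - a) = (6, 7.0828) = u.
  ||u|| = √((6)² + (7.0828)²) = √(86.1655) ≈ 9.2825,
  v_1 = u/||u|| ≈ (0.6464, 0.763) (||v_1|| = 1).

λ_1 = 20.0828,  λ_2 = 7.9172;  v_1 ≈ (0.6464, 0.763)


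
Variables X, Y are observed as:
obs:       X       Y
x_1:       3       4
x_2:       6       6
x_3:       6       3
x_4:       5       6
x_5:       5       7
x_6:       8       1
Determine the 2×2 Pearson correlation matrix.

Step 1 — column means:
  mean(X) = (3 + 6 + 6 + 5 + 5 + 8) / 6 = 33/6 = 5.5
  mean(Y) = (4 + 6 + 3 + 6 + 7 + 1) / 6 = 27/6 = 4.5

Step 2 — sample variances and covariances s[i,j] = (1/(n-1)) · Σ_k (x_{k,i} - mean_i) · (x_{k,j} - mean_j), with n-1 = 5:
  s[X,X] = ((-2.5)·(-2.5) + (0.5)·(0.5) + (0.5)·(0.5) + (-0.5)·(-0.5) + (-0.5)·(-0.5) + (2.5)·(2.5)) / 5 = 13.5/5 = 2.7
  s[X,Y] = ((-2.5)·(-0.5) + (0.5)·(1.5) + (0.5)·(-1.5) + (-0.5)·(1.5) + (-0.5)·(2.5) + (2.5)·(-3.5)) / 5 = -9.5/5 = -1.9
  s[Y,Y] = ((-0.5)·(-0.5) + (1.5)·(1.5) + (-1.5)·(-1.5) + (1.5)·(1.5) + (2.5)·(2.5) + (-3.5)·(-3.5)) / 5 = 25.5/5 = 5.1
  Sample standard deviations s_i = √(s[i,i]):
  s(X) = √(2.7) = 1.6432
  s(Y) = √(5.1) = 2.2583

Step 3 — r_{ij} = s_{ij} / (s_i · s_j):
  r[X,X] = 1 (diagonal).
  r[X,Y] = -1.9 / (1.6432 · 2.2583) = -1.9 / 3.7108 = -0.512
  r[Y,Y] = 1 (diagonal).

R is symmetric with unit diagonal. Assembling:

R = [[1, -0.512],
 [-0.512, 1]]


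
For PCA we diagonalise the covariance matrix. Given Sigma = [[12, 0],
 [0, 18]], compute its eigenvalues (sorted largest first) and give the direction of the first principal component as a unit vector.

Step 1 — characteristic polynomial of 2×2 Sigma:
  det(Sigma - λI) = λ² - trace · λ + det = 0.
  trace = 12 + 18 = 30, det = 12·18 - (0)² = 216.
Step 2 — discriminant:
  Δ = trace² - 4·det = 900 - 864 = 36.
Step 3 — eigenvalues:
  λ = (trace ± √Δ)/2 = (30 ± 6)/2,
  λ_1 = 18,  λ_2 = 12.

Step 4 — unit eigenvector for λ_1: Sigma is diagonal, so its eigenvectors are the coordinate axes. λ_1 = 18 is the diagonal entry on the second coordinate axis, hence
  v_1 = (0, 1) (||v_1|| = 1).

λ_1 = 18,  λ_2 = 12;  v_1 ≈ (0, 1)


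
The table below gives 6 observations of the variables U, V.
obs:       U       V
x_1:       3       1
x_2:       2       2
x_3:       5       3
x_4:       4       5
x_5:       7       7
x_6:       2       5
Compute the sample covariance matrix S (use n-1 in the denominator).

Step 1 — column means:
  mean(U) = (3 + 2 + 5 + 4 + 7 + 2) / 6 = 23/6 = 3.8333
  mean(V) = (1 + 2 + 3 + 5 + 7 + 5) / 6 = 23/6 = 3.8333

Step 2 — sample covariance S[i,j] = (1/(n-1)) · Σ_k (x_{k,i} - mean_i) · (x_{k,j} - mean_j), with n-1 = 5.
  S[U,U] = ((-0.8333)·(-0.8333) + (-1.8333)·(-1.8333) + (1.1667)·(1.1667) + (0.1667)·(0.1667) + (3.1667)·(3.1667) + (-1.8333)·(-1.8333)) / 5 = 18.8333/5 = 3.7667
  S[U,V] = ((-0.8333)·(-2.8333) + (-1.8333)·(-1.8333) + (1.1667)·(-0.8333) + (0.1667)·(1.1667) + (3.1667)·(3.1667) + (-1.8333)·(1.1667)) / 5 = 12.8333/5 = 2.5667
  S[V,V] = ((-2.8333)·(-2.8333) + (-1.8333)·(-1.8333) + (-0.8333)·(-0.8333) + (1.1667)·(1.1667) + (3.1667)·(3.1667) + (1.1667)·(1.1667)) / 5 = 24.8333/5 = 4.9667

S is symmetric (S[j,i] = S[i,j]). Assembling:

S = [[3.7667, 2.5667],
 [2.5667, 4.9667]]


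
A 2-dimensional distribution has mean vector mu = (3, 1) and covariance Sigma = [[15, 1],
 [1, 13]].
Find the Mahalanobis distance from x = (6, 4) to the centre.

Step 1 — centre the observation: (x - mu) = (3, 3).

Step 2 — invert Sigma. det(Sigma) = 15·13 - (1)² = 194.
  Sigma^{-1} = (1/det) · [[d, -b], [-b, a]] = [[0.067, -0.0052],
 [-0.0052, 0.0773]].

Step 3 — form the quadratic (x - mu)^T · Sigma^{-1} · (x - mu):
  Sigma^{-1} · (x - mu) = (0.1856, 0.2165).
  (x - mu)^T · [Sigma^{-1} · (x - mu)] = (3)·(0.1856) + (3)·(0.2165) = 1.2062.

Step 4 — take square root: d = √(1.2062) ≈ 1.0983.

d(x, mu) = √(1.2062) ≈ 1.0983


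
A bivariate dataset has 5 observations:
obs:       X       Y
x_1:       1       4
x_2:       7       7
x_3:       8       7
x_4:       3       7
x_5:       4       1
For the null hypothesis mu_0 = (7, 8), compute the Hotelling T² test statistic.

Step 1 — sample mean vector:
  mean(X) = (1 + 7 + 8 + 3 + 4) / 5 = 23/5 = 4.6
  mean(Y) = (4 + 7 + 7 + 7 + 1) / 5 = 26/5 = 5.2
  x̄ = (4.6, 5.2),  deviation x̄ - mu_0 = (4.6, 5.2) - (7, 8) = (-2.4, -2.8).

Step 2 — sample covariance matrix, S[i,j] = (1/(n-1)) · Σ_k (x_{k,i} - mean_i) · (x_{k,j} - mean_j), divisor n-1 = 4:
  S[X,X] = ((-3.6)·(-3.6) + (2.4)·(2.4) + (3.4)·(3.4) + (-1.6)·(-1.6) + (-0.6)·(-0.6)) / 4 = 33.2/4 = 8.3
  S[X,Y] = ((-3.6)·(-1.2) + (2.4)·(1.8) + (3.4)·(1.8) + (-1.6)·(1.8) + (-0.6)·(-4.2)) / 4 = 14.4/4 = 3.6
  S[Y,Y] = ((-1.2)·(-1.2) + (1.8)·(1.8) + (1.8)·(1.8) + (1.8)·(1.8) + (-4.2)·(-4.2)) / 4 = 28.8/4 = 7.2
  S = [[8.3, 3.6],
 [3.6, 7.2]].

Step 3 — invert S. det(S) = 8.3·7.2 - (3.6)² = 46.8.
  S^{-1} = (1/det) · [[d, -b], [-b, a]] = [[0.1538, -0.0769],
 [-0.0769, 0.1774]].

Step 4 — quadratic form (x̄ - mu_0)^T · S^{-1} · (x̄ - mu_0):
  S^{-1} · (x̄ - mu_0) = (-0.1538, -0.312),
  (x̄ - mu_0)^T · [...] = (-2.4)·(-0.1538) + (-2.8)·(-0.312) = 1.2427.

Step 5 — scale by n: T² = 5 · 1.2427 = 6.2137.

T² ≈ 6.2137


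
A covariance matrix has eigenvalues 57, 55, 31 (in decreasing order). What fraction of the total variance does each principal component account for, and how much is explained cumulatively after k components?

Step 1 — total variance = trace(Sigma) = Σ λ_i = 57 + 55 + 31 = 143.

Step 2 — fraction explained by component i = λ_i / Σ λ:
  PC1: 57/143 = 0.3986
  PC2: 55/143 = 0.3846
  PC3: 31/143 = 0.2168

Step 3 — cumulative fraction after k components = (λ_1 + ... + λ_k) / Σ λ:
  k = 1: 57/143 = 0.3986
  k = 2: (57 + 55)/143 = 112/143 = 0.7832
  k = 3: (57 + 55 + 31)/143 = 143/143 = 1

Summary (fraction, with percent):

explained: PC1 0.3986 (39.86%), PC2 0.3846 (38.46%), PC3 0.2168 (21.68%);  cumulative: 0.3986, 0.7832, 1


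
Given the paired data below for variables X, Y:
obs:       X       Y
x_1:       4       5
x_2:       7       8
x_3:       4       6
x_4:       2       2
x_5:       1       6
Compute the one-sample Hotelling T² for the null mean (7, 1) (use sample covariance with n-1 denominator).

Step 1 — sample mean vector:
  mean(X) = (4 + 7 + 4 + 2 + 1) / 5 = 18/5 = 3.6
  mean(Y) = (5 + 8 + 6 + 2 + 6) / 5 = 27/5 = 5.4
  x̄ = (3.6, 5.4),  deviation x̄ - mu_0 = (3.6, 5.4) - (7, 1) = (-3.4, 4.4).

Step 2 — sample covariance matrix, S[i,j] = (1/(n-1)) · Σ_k (x_{k,i} - mean_i) · (x_{k,j} - mean_j), divisor n-1 = 4:
  S[X,X] = ((0.4)·(0.4) + (3.4)·(3.4) + (0.4)·(0.4) + (-1.6)·(-1.6) + (-2.6)·(-2.6)) / 4 = 21.2/4 = 5.3
  S[X,Y] = ((0.4)·(-0.4) + (3.4)·(2.6) + (0.4)·(0.6) + (-1.6)·(-3.4) + (-2.6)·(0.6)) / 4 = 12.8/4 = 3.2
  S[Y,Y] = ((-0.4)·(-0.4) + (2.6)·(2.6) + (0.6)·(0.6) + (-3.4)·(-3.4) + (0.6)·(0.6)) / 4 = 19.2/4 = 4.8
  S = [[5.3, 3.2],
 [3.2, 4.8]].

Step 3 — invert S. det(S) = 5.3·4.8 - (3.2)² = 15.2.
  S^{-1} = (1/det) · [[d, -b], [-b, a]] = [[0.3158, -0.2105],
 [-0.2105, 0.3487]].

Step 4 — quadratic form (x̄ - mu_0)^T · S^{-1} · (x̄ - mu_0):
  S^{-1} · (x̄ - mu_0) = (-2, 2.25),
  (x̄ - mu_0)^T · [...] = (-3.4)·(-2) + (4.4)·(2.25) = 16.7.

Step 5 — scale by n: T² = 5 · 16.7 = 83.5.

T² ≈ 83.5


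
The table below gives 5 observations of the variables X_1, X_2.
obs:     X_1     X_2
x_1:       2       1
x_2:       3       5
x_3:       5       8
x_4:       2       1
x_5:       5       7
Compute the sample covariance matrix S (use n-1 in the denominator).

Step 1 — column means:
  mean(X_1) = (2 + 3 + 5 + 2 + 5) / 5 = 17/5 = 3.4
  mean(X_2) = (1 + 5 + 8 + 1 + 7) / 5 = 22/5 = 4.4

Step 2 — sample covariance S[i,j] = (1/(n-1)) · Σ_k (x_{k,i} - mean_i) · (x_{k,j} - mean_j), with n-1 = 4.
  S[X_1,X_1] = ((-1.4)·(-1.4) + (-0.4)·(-0.4) + (1.6)·(1.6) + (-1.4)·(-1.4) + (1.6)·(1.6)) / 4 = 9.2/4 = 2.3
  S[X_1,X_2] = ((-1.4)·(-3.4) + (-0.4)·(0.6) + (1.6)·(3.6) + (-1.4)·(-3.4) + (1.6)·(2.6)) / 4 = 19.2/4 = 4.8
  S[X_2,X_2] = ((-3.4)·(-3.4) + (0.6)·(0.6) + (3.6)·(3.6) + (-3.4)·(-3.4) + (2.6)·(2.6)) / 4 = 43.2/4 = 10.8

S is symmetric (S[j,i] = S[i,j]). Assembling:

S = [[2.3, 4.8],
 [4.8, 10.8]]


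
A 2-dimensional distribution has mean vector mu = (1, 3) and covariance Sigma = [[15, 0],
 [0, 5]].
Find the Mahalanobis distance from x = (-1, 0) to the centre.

Step 1 — centre the observation: (x - mu) = (-2, -3).

Step 2 — invert Sigma. det(Sigma) = 15·5 - (0)² = 75.
  Sigma^{-1} = (1/det) · [[d, -b], [-b, a]] = [[0.0667, 0],
 [0, 0.2]].

Step 3 — form the quadratic (x - mu)^T · Sigma^{-1} · (x - mu):
  Sigma^{-1} · (x - mu) = (-0.1333, -0.6).
  (x - mu)^T · [Sigma^{-1} · (x - mu)] = (-2)·(-0.1333) + (-3)·(-0.6) = 2.0667.

Step 4 — take square root: d = √(2.0667) ≈ 1.4376.

d(x, mu) = √(2.0667) ≈ 1.4376


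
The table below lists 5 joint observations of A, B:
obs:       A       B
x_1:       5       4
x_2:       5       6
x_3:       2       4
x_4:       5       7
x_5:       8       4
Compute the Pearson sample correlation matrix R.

Step 1 — column means:
  mean(A) = (5 + 5 + 2 + 5 + 8) / 5 = 25/5 = 5
  mean(B) = (4 + 6 + 4 + 7 + 4) / 5 = 25/5 = 5

Step 2 — sample variances and covariances s[i,j] = (1/(n-1)) · Σ_k (x_{k,i} - mean_i) · (x_{k,j} - mean_j), with n-1 = 4:
  s[A,A] = ((0)·(0) + (0)·(0) + (-3)·(-3) + (0)·(0) + (3)·(3)) / 4 = 18/4 = 4.5
  s[A,B] = ((0)·(-1) + (0)·(1) + (-3)·(-1) + (0)·(2) + (3)·(-1)) / 4 = 0/4 = 0
  s[B,B] = ((-1)·(-1) + (1)·(1) + (-1)·(-1) + (2)·(2) + (-1)·(-1)) / 4 = 8/4 = 2
  Sample standard deviations s_i = √(s[i,i]):
  s(A) = √(4.5) = 2.1213
  s(B) = √(2) = 1.4142

Step 3 — r_{ij} = s_{ij} / (s_i · s_j):
  r[A,A] = 1 (diagonal).
  r[A,B] = 0 / (2.1213 · 1.4142) = 0 / 3 = 0
  r[B,B] = 1 (diagonal).

R is symmetric with unit diagonal. Assembling:

R = [[1, 0],
 [0, 1]]


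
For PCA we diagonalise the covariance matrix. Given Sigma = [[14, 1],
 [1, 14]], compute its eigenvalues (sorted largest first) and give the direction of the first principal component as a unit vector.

Step 1 — characteristic polynomial of 2×2 Sigma:
  det(Sigma - λI) = λ² - trace · λ + det = 0.
  trace = 14 + 14 = 28, det = 14·14 - (1)² = 195.
Step 2 — discriminant:
  Δ = trace² - 4·det = 784 - 780 = 4.
Step 3 — eigenvalues:
  λ = (trace ± √Δ)/2 = (28 ± 2)/2,
  λ_1 = 15,  λ_2 = 13.

Step 4 — unit eigenvector for λ_1: solve (Sigma - λ_1 I)v = 0. First row:
  (14 - 15)·v_x + (1)·v_y = 0, i.e. (-1)·v_x + (1)·v_y = 0,
  so v ∝ (b, λ_1 - a) = (1, 1) = u.
  ||u|| = √((1)² + (1)²) = √(2) ≈ 1.4142,
  v_1 = u/||u|| ≈ (0.7071, 0.7071) (||v_1|| = 1).

λ_1 = 15,  λ_2 = 13;  v_1 ≈ (0.7071, 0.7071)


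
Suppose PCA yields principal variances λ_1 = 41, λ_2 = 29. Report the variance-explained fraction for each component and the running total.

Step 1 — total variance = trace(Sigma) = Σ λ_i = 41 + 29 = 70.

Step 2 — fraction explained by component i = λ_i / Σ λ:
  PC1: 41/70 = 0.5857
  PC2: 29/70 = 0.4143

Step 3 — cumulative fraction after k components = (λ_1 + ... + λ_k) / Σ λ:
  k = 1: 41/70 = 0.5857
  k = 2: (41 + 29)/70 = 70/70 = 1

Summary (fraction, with percent):

explained: PC1 0.5857 (58.57%), PC2 0.4143 (41.43%);  cumulative: 0.5857, 1


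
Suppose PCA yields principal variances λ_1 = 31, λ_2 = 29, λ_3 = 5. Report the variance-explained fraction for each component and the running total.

Step 1 — total variance = trace(Sigma) = Σ λ_i = 31 + 29 + 5 = 65.

Step 2 — fraction explained by component i = λ_i / Σ λ:
  PC1: 31/65 = 0.4769
  PC2: 29/65 = 0.4462
  PC3: 5/65 = 0.0769

Step 3 — cumulative fraction after k components = (λ_1 + ... + λ_k) / Σ λ:
  k = 1: 31/65 = 0.4769
  k = 2: (31 + 29)/65 = 60/65 = 0.9231
  k = 3: (31 + 29 + 5)/65 = 65/65 = 1

Summary (fraction, with percent):

explained: PC1 0.4769 (47.69%), PC2 0.4462 (44.62%), PC3 0.0769 (7.69%);  cumulative: 0.4769, 0.9231, 1


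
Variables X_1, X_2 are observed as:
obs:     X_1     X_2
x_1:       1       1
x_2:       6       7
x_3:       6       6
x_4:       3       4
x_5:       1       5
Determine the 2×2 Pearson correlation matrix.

Step 1 — column means:
  mean(X_1) = (1 + 6 + 6 + 3 + 1) / 5 = 17/5 = 3.4
  mean(X_2) = (1 + 7 + 6 + 4 + 5) / 5 = 23/5 = 4.6

Step 2 — sample variances and covariances s[i,j] = (1/(n-1)) · Σ_k (x_{k,i} - mean_i) · (x_{k,j} - mean_j), with n-1 = 4:
  s[X_1,X_1] = ((-2.4)·(-2.4) + (2.6)·(2.6) + (2.6)·(2.6) + (-0.4)·(-0.4) + (-2.4)·(-2.4)) / 4 = 25.2/4 = 6.3
  s[X_1,X_2] = ((-2.4)·(-3.6) + (2.6)·(2.4) + (2.6)·(1.4) + (-0.4)·(-0.6) + (-2.4)·(0.4)) / 4 = 17.8/4 = 4.45
  s[X_2,X_2] = ((-3.6)·(-3.6) + (2.4)·(2.4) + (1.4)·(1.4) + (-0.6)·(-0.6) + (0.4)·(0.4)) / 4 = 21.2/4 = 5.3
  Sample standard deviations s_i = √(s[i,i]):
  s(X_1) = √(6.3) = 2.51
  s(X_2) = √(5.3) = 2.3022

Step 3 — r_{ij} = s_{ij} / (s_i · s_j):
  r[X_1,X_1] = 1 (diagonal).
  r[X_1,X_2] = 4.45 / (2.51 · 2.3022) = 4.45 / 5.7784 = 0.7701
  r[X_2,X_2] = 1 (diagonal).

R is symmetric with unit diagonal. Assembling:

R = [[1, 0.7701],
 [0.7701, 1]]


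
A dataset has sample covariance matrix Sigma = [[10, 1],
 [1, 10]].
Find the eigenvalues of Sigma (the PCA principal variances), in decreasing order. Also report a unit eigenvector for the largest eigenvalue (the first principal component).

Step 1 — characteristic polynomial of 2×2 Sigma:
  det(Sigma - λI) = λ² - trace · λ + det = 0.
  trace = 10 + 10 = 20, det = 10·10 - (1)² = 99.
Step 2 — discriminant:
  Δ = trace² - 4·det = 400 - 396 = 4.
Step 3 — eigenvalues:
  λ = (trace ± √Δ)/2 = (20 ± 2)/2,
  λ_1 = 11,  λ_2 = 9.

Step 4 — unit eigenvector for λ_1: solve (Sigma - λ_1 I)v = 0. First row:
  (10 - 11)·v_x + (1)·v_y = 0, i.e. (-1)·v_x + (1)·v_y = 0,
  so v ∝ (b, λ_1 - a) = (1, 1) = u.
  ||u|| = √((1)² + (1)²) = √(2) ≈ 1.4142,
  v_1 = u/||u|| ≈ (0.7071, 0.7071) (||v_1|| = 1).

λ_1 = 11,  λ_2 = 9;  v_1 ≈ (0.7071, 0.7071)


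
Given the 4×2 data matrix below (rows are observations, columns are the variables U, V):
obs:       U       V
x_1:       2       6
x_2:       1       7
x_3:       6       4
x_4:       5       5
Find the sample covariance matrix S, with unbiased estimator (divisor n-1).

Step 1 — column means:
  mean(U) = (2 + 1 + 6 + 5) / 4 = 14/4 = 3.5
  mean(V) = (6 + 7 + 4 + 5) / 4 = 22/4 = 5.5

Step 2 — sample covariance S[i,j] = (1/(n-1)) · Σ_k (x_{k,i} - mean_i) · (x_{k,j} - mean_j), with n-1 = 3.
  S[U,U] = ((-1.5)·(-1.5) + (-2.5)·(-2.5) + (2.5)·(2.5) + (1.5)·(1.5)) / 3 = 17/3 = 5.6667
  S[U,V] = ((-1.5)·(0.5) + (-2.5)·(1.5) + (2.5)·(-1.5) + (1.5)·(-0.5)) / 3 = -9/3 = -3
  S[V,V] = ((0.5)·(0.5) + (1.5)·(1.5) + (-1.5)·(-1.5) + (-0.5)·(-0.5)) / 3 = 5/3 = 1.6667

S is symmetric (S[j,i] = S[i,j]). Assembling:

S = [[5.6667, -3],
 [-3, 1.6667]]


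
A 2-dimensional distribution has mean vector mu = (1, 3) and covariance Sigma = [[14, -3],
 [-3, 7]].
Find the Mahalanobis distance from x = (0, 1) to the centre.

Step 1 — centre the observation: (x - mu) = (-1, -2).

Step 2 — invert Sigma. det(Sigma) = 14·7 - (-3)² = 89.
  Sigma^{-1} = (1/det) · [[d, -b], [-b, a]] = [[0.0787, 0.0337],
 [0.0337, 0.1573]].

Step 3 — form the quadratic (x - mu)^T · Sigma^{-1} · (x - mu):
  Sigma^{-1} · (x - mu) = (-0.1461, -0.3483).
  (x - mu)^T · [Sigma^{-1} · (x - mu)] = (-1)·(-0.1461) + (-2)·(-0.3483) = 0.8427.

Step 4 — take square root: d = √(0.8427) ≈ 0.918.

d(x, mu) = √(0.8427) ≈ 0.918


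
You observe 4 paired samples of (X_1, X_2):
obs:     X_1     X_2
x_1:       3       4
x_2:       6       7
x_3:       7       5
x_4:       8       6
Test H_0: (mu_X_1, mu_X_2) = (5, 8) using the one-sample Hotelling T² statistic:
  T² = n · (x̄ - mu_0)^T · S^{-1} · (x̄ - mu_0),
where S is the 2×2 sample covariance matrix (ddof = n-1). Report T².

Step 1 — sample mean vector:
  mean(X_1) = (3 + 6 + 7 + 8) / 4 = 24/4 = 6
  mean(X_2) = (4 + 7 + 5 + 6) / 4 = 22/4 = 5.5
  x̄ = (6, 5.5),  deviation x̄ - mu_0 = (6, 5.5) - (5, 8) = (1, -2.5).

Step 2 — sample covariance matrix, S[i,j] = (1/(n-1)) · Σ_k (x_{k,i} - mean_i) · (x_{k,j} - mean_j), divisor n-1 = 3:
  S[X_1,X_1] = ((-3)·(-3) + (0)·(0) + (1)·(1) + (2)·(2)) / 3 = 14/3 = 4.6667
  S[X_1,X_2] = ((-3)·(-1.5) + (0)·(1.5) + (1)·(-0.5) + (2)·(0.5)) / 3 = 5/3 = 1.6667
  S[X_2,X_2] = ((-1.5)·(-1.5) + (1.5)·(1.5) + (-0.5)·(-0.5) + (0.5)·(0.5)) / 3 = 5/3 = 1.6667
  S = [[4.6667, 1.6667],
 [1.6667, 1.6667]].

Step 3 — invert S. det(S) = 4.6667·1.6667 - (1.6667)² = 5.
  S^{-1} = (1/det) · [[d, -b], [-b, a]] = [[0.3333, -0.3333],
 [-0.3333, 0.9333]].

Step 4 — quadratic form (x̄ - mu_0)^T · S^{-1} · (x̄ - mu_0):
  S^{-1} · (x̄ - mu_0) = (1.1667, -2.6667),
  (x̄ - mu_0)^T · [...] = (1)·(1.1667) + (-2.5)·(-2.6667) = 7.8333.

Step 5 — scale by n: T² = 4 · 7.8333 = 31.3333.

T² ≈ 31.3333


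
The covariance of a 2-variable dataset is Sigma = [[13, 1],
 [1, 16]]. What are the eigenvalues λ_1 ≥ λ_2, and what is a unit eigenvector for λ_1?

Step 1 — characteristic polynomial of 2×2 Sigma:
  det(Sigma - λI) = λ² - trace · λ + det = 0.
  trace = 13 + 16 = 29, det = 13·16 - (1)² = 207.
Step 2 — discriminant:
  Δ = trace² - 4·det = 841 - 828 = 13.
Step 3 — eigenvalues:
  λ = (trace ± √Δ)/2 = (29 ± 3.6056)/2,
  λ_1 = 16.3028,  λ_2 = 12.6972.

Step 4 — unit eigenvector for λ_1: solve (Sigma - λ_1 I)v = 0. First row:
  (13 - 16.3028)·v_x + (1)·v_y = 0, i.e. (-3.3028)·v_x + (1)·v_y = 0,
  so v ∝ (b, λ_1 - a) = (1, 3.3028) = u.
  ||u|| = √((1)² + (3.3028)²) = √(11.9083) ≈ 3.4508,
  v_1 = u/||u|| ≈ (0.2898, 0.9571) (||v_1|| = 1).

λ_1 = 16.3028,  λ_2 = 12.6972;  v_1 ≈ (0.2898, 0.9571)


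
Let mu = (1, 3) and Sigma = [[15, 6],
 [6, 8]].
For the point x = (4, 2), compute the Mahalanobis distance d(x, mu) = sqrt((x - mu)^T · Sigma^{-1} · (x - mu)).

Step 1 — centre the observation: (x - mu) = (3, -1).

Step 2 — invert Sigma. det(Sigma) = 15·8 - (6)² = 84.
  Sigma^{-1} = (1/det) · [[d, -b], [-b, a]] = [[0.0952, -0.0714],
 [-0.0714, 0.1786]].

Step 3 — form the quadratic (x - mu)^T · Sigma^{-1} · (x - mu):
  Sigma^{-1} · (x - mu) = (0.3571, -0.3929).
  (x - mu)^T · [Sigma^{-1} · (x - mu)] = (3)·(0.3571) + (-1)·(-0.3929) = 1.4643.

Step 4 — take square root: d = √(1.4643) ≈ 1.2101.

d(x, mu) = √(1.4643) ≈ 1.2101


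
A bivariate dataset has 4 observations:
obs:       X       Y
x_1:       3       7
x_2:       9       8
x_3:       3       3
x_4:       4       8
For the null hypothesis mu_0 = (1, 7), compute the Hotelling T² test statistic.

Step 1 — sample mean vector:
  mean(X) = (3 + 9 + 3 + 4) / 4 = 19/4 = 4.75
  mean(Y) = (7 + 8 + 3 + 8) / 4 = 26/4 = 6.5
  x̄ = (4.75, 6.5),  deviation x̄ - mu_0 = (4.75, 6.5) - (1, 7) = (3.75, -0.5).

Step 2 — sample covariance matrix, S[i,j] = (1/(n-1)) · Σ_k (x_{k,i} - mean_i) · (x_{k,j} - mean_j), divisor n-1 = 3:
  S[X,X] = ((-1.75)·(-1.75) + (4.25)·(4.25) + (-1.75)·(-1.75) + (-0.75)·(-0.75)) / 3 = 24.75/3 = 8.25
  S[X,Y] = ((-1.75)·(0.5) + (4.25)·(1.5) + (-1.75)·(-3.5) + (-0.75)·(1.5)) / 3 = 10.5/3 = 3.5
  S[Y,Y] = ((0.5)·(0.5) + (1.5)·(1.5) + (-3.5)·(-3.5) + (1.5)·(1.5)) / 3 = 17/3 = 5.6667
  S = [[8.25, 3.5],
 [3.5, 5.6667]].

Step 3 — invert S. det(S) = 8.25·5.6667 - (3.5)² = 34.5.
  S^{-1} = (1/det) · [[d, -b], [-b, a]] = [[0.1643, -0.1014],
 [-0.1014, 0.2391]].

Step 4 — quadratic form (x̄ - mu_0)^T · S^{-1} · (x̄ - mu_0):
  S^{-1} · (x̄ - mu_0) = (0.6667, -0.5),
  (x̄ - mu_0)^T · [...] = (3.75)·(0.6667) + (-0.5)·(-0.5) = 2.75.

Step 5 — scale by n: T² = 4 · 2.75 = 11.

T² ≈ 11


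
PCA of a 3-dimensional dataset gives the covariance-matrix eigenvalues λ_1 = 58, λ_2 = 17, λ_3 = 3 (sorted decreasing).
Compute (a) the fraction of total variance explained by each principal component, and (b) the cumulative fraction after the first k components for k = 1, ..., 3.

Step 1 — total variance = trace(Sigma) = Σ λ_i = 58 + 17 + 3 = 78.

Step 2 — fraction explained by component i = λ_i / Σ λ:
  PC1: 58/78 = 0.7436
  PC2: 17/78 = 0.2179
  PC3: 3/78 = 0.0385

Step 3 — cumulative fraction after k components = (λ_1 + ... + λ_k) / Σ λ:
  k = 1: 58/78 = 0.7436
  k = 2: (58 + 17)/78 = 75/78 = 0.9615
  k = 3: (58 + 17 + 3)/78 = 78/78 = 1

Summary (fraction, with percent):

explained: PC1 0.7436 (74.36%), PC2 0.2179 (21.79%), PC3 0.0385 (3.85%);  cumulative: 0.7436, 0.9615, 1


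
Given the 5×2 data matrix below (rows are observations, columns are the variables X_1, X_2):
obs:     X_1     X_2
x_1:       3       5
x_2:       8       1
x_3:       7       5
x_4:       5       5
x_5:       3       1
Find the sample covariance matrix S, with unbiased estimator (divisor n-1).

Step 1 — column means:
  mean(X_1) = (3 + 8 + 7 + 5 + 3) / 5 = 26/5 = 5.2
  mean(X_2) = (5 + 1 + 5 + 5 + 1) / 5 = 17/5 = 3.4

Step 2 — sample covariance S[i,j] = (1/(n-1)) · Σ_k (x_{k,i} - mean_i) · (x_{k,j} - mean_j), with n-1 = 4.
  S[X_1,X_1] = ((-2.2)·(-2.2) + (2.8)·(2.8) + (1.8)·(1.8) + (-0.2)·(-0.2) + (-2.2)·(-2.2)) / 4 = 20.8/4 = 5.2
  S[X_1,X_2] = ((-2.2)·(1.6) + (2.8)·(-2.4) + (1.8)·(1.6) + (-0.2)·(1.6) + (-2.2)·(-2.4)) / 4 = -2.4/4 = -0.6
  S[X_2,X_2] = ((1.6)·(1.6) + (-2.4)·(-2.4) + (1.6)·(1.6) + (1.6)·(1.6) + (-2.4)·(-2.4)) / 4 = 19.2/4 = 4.8

S is symmetric (S[j,i] = S[i,j]). Assembling:

S = [[5.2, -0.6],
 [-0.6, 4.8]]


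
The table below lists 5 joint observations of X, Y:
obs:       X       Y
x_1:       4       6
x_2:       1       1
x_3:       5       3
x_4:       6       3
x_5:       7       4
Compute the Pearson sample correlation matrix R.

Step 1 — column means:
  mean(X) = (4 + 1 + 5 + 6 + 7) / 5 = 23/5 = 4.6
  mean(Y) = (6 + 1 + 3 + 3 + 4) / 5 = 17/5 = 3.4

Step 2 — sample variances and covariances s[i,j] = (1/(n-1)) · Σ_k (x_{k,i} - mean_i) · (x_{k,j} - mean_j), with n-1 = 4:
  s[X,X] = ((-0.6)·(-0.6) + (-3.6)·(-3.6) + (0.4)·(0.4) + (1.4)·(1.4) + (2.4)·(2.4)) / 4 = 21.2/4 = 5.3
  s[X,Y] = ((-0.6)·(2.6) + (-3.6)·(-2.4) + (0.4)·(-0.4) + (1.4)·(-0.4) + (2.4)·(0.6)) / 4 = 7.8/4 = 1.95
  s[Y,Y] = ((2.6)·(2.6) + (-2.4)·(-2.4) + (-0.4)·(-0.4) + (-0.4)·(-0.4) + (0.6)·(0.6)) / 4 = 13.2/4 = 3.3
  Sample standard deviations s_i = √(s[i,i]):
  s(X) = √(5.3) = 2.3022
  s(Y) = √(3.3) = 1.8166

Step 3 — r_{ij} = s_{ij} / (s_i · s_j):
  r[X,X] = 1 (diagonal).
  r[X,Y] = 1.95 / (2.3022 · 1.8166) = 1.95 / 4.1821 = 0.4663
  r[Y,Y] = 1 (diagonal).

R is symmetric with unit diagonal. Assembling:

R = [[1, 0.4663],
 [0.4663, 1]]


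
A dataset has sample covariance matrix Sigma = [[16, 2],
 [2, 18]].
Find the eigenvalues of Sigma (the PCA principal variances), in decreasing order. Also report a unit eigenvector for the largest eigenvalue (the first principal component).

Step 1 — characteristic polynomial of 2×2 Sigma:
  det(Sigma - λI) = λ² - trace · λ + det = 0.
  trace = 16 + 18 = 34, det = 16·18 - (2)² = 284.
Step 2 — discriminant:
  Δ = trace² - 4·det = 1156 - 1136 = 20.
Step 3 — eigenvalues:
  λ = (trace ± √Δ)/2 = (34 ± 4.4721)/2,
  λ_1 = 19.2361,  λ_2 = 14.7639.

Step 4 — unit eigenvector for λ_1: solve (Sigma - λ_1 I)v = 0. First row:
  (16 - 19.2361)·v_x + (2)·v_y = 0, i.e. (-3.2361)·v_x + (2)·v_y = 0,
  so v ∝ (b, λ_1 - a) = (2, 3.2361) = u.
  ||u|| = √((2)² + (3.2361)²) = √(14.4721) ≈ 3.8042,
  v_1 = u/||u|| ≈ (0.5257, 0.8507) (||v_1|| = 1).

λ_1 = 19.2361,  λ_2 = 14.7639;  v_1 ≈ (0.5257, 0.8507)


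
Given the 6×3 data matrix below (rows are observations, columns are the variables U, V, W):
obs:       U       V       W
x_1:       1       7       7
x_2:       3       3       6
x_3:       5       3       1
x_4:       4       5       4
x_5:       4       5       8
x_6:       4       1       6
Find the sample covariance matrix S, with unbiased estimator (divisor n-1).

Step 1 — column means:
  mean(U) = (1 + 3 + 5 + 4 + 4 + 4) / 6 = 21/6 = 3.5
  mean(V) = (7 + 3 + 3 + 5 + 5 + 1) / 6 = 24/6 = 4
  mean(W) = (7 + 6 + 1 + 4 + 8 + 6) / 6 = 32/6 = 5.3333

Step 2 — sample covariance S[i,j] = (1/(n-1)) · Σ_k (x_{k,i} - mean_i) · (x_{k,j} - mean_j), with n-1 = 5.
  S[U,U] = ((-2.5)·(-2.5) + (-0.5)·(-0.5) + (1.5)·(1.5) + (0.5)·(0.5) + (0.5)·(0.5) + (0.5)·(0.5)) / 5 = 9.5/5 = 1.9
  S[U,V] = ((-2.5)·(3) + (-0.5)·(-1) + (1.5)·(-1) + (0.5)·(1) + (0.5)·(1) + (0.5)·(-3)) / 5 = -9/5 = -1.8
  S[U,W] = ((-2.5)·(1.6667) + (-0.5)·(0.6667) + (1.5)·(-4.3333) + (0.5)·(-1.3333) + (0.5)·(2.6667) + (0.5)·(0.6667)) / 5 = -10/5 = -2
  S[V,V] = ((3)·(3) + (-1)·(-1) + (-1)·(-1) + (1)·(1) + (1)·(1) + (-3)·(-3)) / 5 = 22/5 = 4.4
  S[V,W] = ((3)·(1.6667) + (-1)·(0.6667) + (-1)·(-4.3333) + (1)·(-1.3333) + (1)·(2.6667) + (-3)·(0.6667)) / 5 = 8/5 = 1.6
  S[W,W] = ((1.6667)·(1.6667) + (0.6667)·(0.6667) + (-4.3333)·(-4.3333) + (-1.3333)·(-1.3333) + (2.6667)·(2.6667) + (0.6667)·(0.6667)) / 5 = 31.3333/5 = 6.2667

S is symmetric (S[j,i] = S[i,j]). Assembling:

S = [[1.9, -1.8, -2],
 [-1.8, 4.4, 1.6],
 [-2, 1.6, 6.2667]]


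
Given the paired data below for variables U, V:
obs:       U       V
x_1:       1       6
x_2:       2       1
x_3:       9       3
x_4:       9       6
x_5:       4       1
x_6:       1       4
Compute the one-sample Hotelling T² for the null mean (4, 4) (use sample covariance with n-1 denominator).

Step 1 — sample mean vector:
  mean(U) = (1 + 2 + 9 + 9 + 4 + 1) / 6 = 26/6 = 4.3333
  mean(V) = (6 + 1 + 3 + 6 + 1 + 4) / 6 = 21/6 = 3.5
  x̄ = (4.3333, 3.5),  deviation x̄ - mu_0 = (4.3333, 3.5) - (4, 4) = (0.3333, -0.5).

Step 2 — sample covariance matrix, S[i,j] = (1/(n-1)) · Σ_k (x_{k,i} - mean_i) · (x_{k,j} - mean_j), divisor n-1 = 5:
  S[U,U] = ((-3.3333)·(-3.3333) + (-2.3333)·(-2.3333) + (4.6667)·(4.6667) + (4.6667)·(4.6667) + (-0.3333)·(-0.3333) + (-3.3333)·(-3.3333)) / 5 = 71.3333/5 = 14.2667
  S[U,V] = ((-3.3333)·(2.5) + (-2.3333)·(-2.5) + (4.6667)·(-0.5) + (4.6667)·(2.5) + (-0.3333)·(-2.5) + (-3.3333)·(0.5)) / 5 = 6/5 = 1.2
  S[V,V] = ((2.5)·(2.5) + (-2.5)·(-2.5) + (-0.5)·(-0.5) + (2.5)·(2.5) + (-2.5)·(-2.5) + (0.5)·(0.5)) / 5 = 25.5/5 = 5.1
  S = [[14.2667, 1.2],
 [1.2, 5.1]].

Step 3 — invert S. det(S) = 14.2667·5.1 - (1.2)² = 71.32.
  S^{-1} = (1/det) · [[d, -b], [-b, a]] = [[0.0715, -0.0168],
 [-0.0168, 0.2]].

Step 4 — quadratic form (x̄ - mu_0)^T · S^{-1} · (x̄ - mu_0):
  S^{-1} · (x̄ - mu_0) = (0.0322, -0.1056),
  (x̄ - mu_0)^T · [...] = (0.3333)·(0.0322) + (-0.5)·(-0.1056) = 0.0636.

Step 5 — scale by n: T² = 6 · 0.0636 = 0.3814.

T² ≈ 0.3814


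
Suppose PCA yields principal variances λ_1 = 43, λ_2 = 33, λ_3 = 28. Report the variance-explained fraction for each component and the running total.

Step 1 — total variance = trace(Sigma) = Σ λ_i = 43 + 33 + 28 = 104.

Step 2 — fraction explained by component i = λ_i / Σ λ:
  PC1: 43/104 = 0.4135
  PC2: 33/104 = 0.3173
  PC3: 28/104 = 0.2692

Step 3 — cumulative fraction after k components = (λ_1 + ... + λ_k) / Σ λ:
  k = 1: 43/104 = 0.4135
  k = 2: (43 + 33)/104 = 76/104 = 0.7308
  k = 3: (43 + 33 + 28)/104 = 104/104 = 1

Summary (fraction, with percent):

explained: PC1 0.4135 (41.35%), PC2 0.3173 (31.73%), PC3 0.2692 (26.92%);  cumulative: 0.4135, 0.7308, 1


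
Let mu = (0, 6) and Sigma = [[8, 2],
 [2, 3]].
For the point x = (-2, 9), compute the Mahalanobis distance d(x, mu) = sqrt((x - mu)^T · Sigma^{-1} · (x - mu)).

Step 1 — centre the observation: (x - mu) = (-2, 3).

Step 2 — invert Sigma. det(Sigma) = 8·3 - (2)² = 20.
  Sigma^{-1} = (1/det) · [[d, -b], [-b, a]] = [[0.15, -0.1],
 [-0.1, 0.4]].

Step 3 — form the quadratic (x - mu)^T · Sigma^{-1} · (x - mu):
  Sigma^{-1} · (x - mu) = (-0.6, 1.4).
  (x - mu)^T · [Sigma^{-1} · (x - mu)] = (-2)·(-0.6) + (3)·(1.4) = 5.4.

Step 4 — take square root: d = √(5.4) ≈ 2.3238.

d(x, mu) = √(5.4) ≈ 2.3238


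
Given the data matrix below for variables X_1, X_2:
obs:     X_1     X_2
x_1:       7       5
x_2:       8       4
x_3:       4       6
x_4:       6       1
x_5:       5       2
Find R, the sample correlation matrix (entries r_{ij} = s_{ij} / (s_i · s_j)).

Step 1 — column means:
  mean(X_1) = (7 + 8 + 4 + 6 + 5) / 5 = 30/5 = 6
  mean(X_2) = (5 + 4 + 6 + 1 + 2) / 5 = 18/5 = 3.6

Step 2 — sample variances and covariances s[i,j] = (1/(n-1)) · Σ_k (x_{k,i} - mean_i) · (x_{k,j} - mean_j), with n-1 = 4:
  s[X_1,X_1] = ((1)·(1) + (2)·(2) + (-2)·(-2) + (0)·(0) + (-1)·(-1)) / 4 = 10/4 = 2.5
  s[X_1,X_2] = ((1)·(1.4) + (2)·(0.4) + (-2)·(2.4) + (0)·(-2.6) + (-1)·(-1.6)) / 4 = -1/4 = -0.25
  s[X_2,X_2] = ((1.4)·(1.4) + (0.4)·(0.4) + (2.4)·(2.4) + (-2.6)·(-2.6) + (-1.6)·(-1.6)) / 4 = 17.2/4 = 4.3
  Sample standard deviations s_i = √(s[i,i]):
  s(X_1) = √(2.5) = 1.5811
  s(X_2) = √(4.3) = 2.0736

Step 3 — r_{ij} = s_{ij} / (s_i · s_j):
  r[X_1,X_1] = 1 (diagonal).
  r[X_1,X_2] = -0.25 / (1.5811 · 2.0736) = -0.25 / 3.2787 = -0.0762
  r[X_2,X_2] = 1 (diagonal).

R is symmetric with unit diagonal. Assembling:

R = [[1, -0.0762],
 [-0.0762, 1]]
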